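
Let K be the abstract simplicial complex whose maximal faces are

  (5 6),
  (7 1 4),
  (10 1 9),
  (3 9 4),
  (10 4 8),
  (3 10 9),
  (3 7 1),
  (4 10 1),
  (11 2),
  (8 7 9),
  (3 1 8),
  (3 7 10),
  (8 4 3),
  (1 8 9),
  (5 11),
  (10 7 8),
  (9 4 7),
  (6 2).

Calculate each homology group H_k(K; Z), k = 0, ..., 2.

We work with the vertex ordering 1 < 2 < 3 < 4 < 5 < 6 < 7 < 8 < 9 < 10 < 11. The simplices of K, each written with vertices in increasing order, are:

  0-simplices (11): [1], [2], [3], [4], [5], [6], [7], [8], [9], [10], [11]
  1-simplices (25): (25 of them)
  2-simplices (14): [1,3,7], [1,3,8], [1,4,7], [1,4,10], [1,8,9], [1,9,10], [3,4,8], [3,4,9], [3,7,10], [3,9,10], [4,7,9], [4,8,10], [7,8,9], [7,8,10]

so the chain groups are C_0 ≅ Z^11, C_1 ≅ Z^25, C_2 ≅ Z^14.

Boundary ∂_1: C_1 → C_0 maps an edge to its endpoints' difference, ∂[p,q] = q − p.
As a 11×25 matrix over Z this has rank 9, with invariant factors (1,1,1,1,1,1,1,1,1).

The boundary map ∂_2: C_2 → C_1 sends each 2-simplex [p,q,r] to [q,r] − [p,r] + [p,q]. For instance
  ∂[3,4,9] = [4,9] − [3,9] + [3,4],
  ∂[1,3,8] = [3,8] − [1,8] + [1,3].
As a 25×14 matrix over Z this has rank 13, with invariant factors (1,1,1,1,1,1,1,1,1,1,1,1,1).

From H_k ≅ ker(∂_k) / im(∂_{k+1}) we obtain:

  H_0: rank C_0 − rank ∂_1 = 11 − 9 = 2, and the invariant factors of ∂_1 are all 1, so H_0 ≅ Z^2.
  H_1: rank ker ∂_1 − rank ∂_2 = (25 − 9) − 13 = 3, and the invariant factors of ∂_2 are all 1, so H_1 ≅ Z^3.
  H_2: rank ker ∂_2 − rank ∂_3 = (14 − 13) − 0 = 1, and there is no ∂_3, so H_2 ≅ Z.

H_0 ≅ Z^2,  H_1 ≅ Z^3,  H_2 ≅ Z.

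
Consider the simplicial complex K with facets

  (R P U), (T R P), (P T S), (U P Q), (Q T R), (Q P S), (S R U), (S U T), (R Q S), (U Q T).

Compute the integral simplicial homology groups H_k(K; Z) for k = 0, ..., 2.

H_0 ≅ Z,  H_1 ≅ Z/2,  H_2 = 0.

Order the vertices as P < Q < R < S < T < U. Listing each simplex with vertices in this order, K has dimension 2 with simplices:

  0-simplices (6): P, Q, R, S, T, U
  1-simplices (15): PQ, PR, PS, PT, PU, QR, QS, QT, QU, RS, RT, RU, ST, SU, TU
  2-simplices (10): PQS, PQU, PRT, PRU, PST, QRS, QRT, QTU, RSU, STU

giving chain groups C_0 ≅ Z^6, C_1 ≅ Z^15, C_2 ≅ Z^10.

∂_1: C_1 → C_0 sends each edge [p,q] (with p < q) to q − p. For instance
  ∂PR = R − P.
This gives a 6×15 integer matrix of rank 5; reducing to Smith normal form yields diagonal entries (1,1,1,1,1).

∂_2: C_2 → C_1 maps a triangle to the signed sum of its edges. For instance
  ∂PRT = RT − PT + PR,
  ∂PRU = RU − PU + PR.
The resulting 15×10 matrix has rank 10, and its Smith normal form has invariant factors (1,1,1,1,1,1,1,1,1,2).

Computing H_k = (kernel of ∂_k) / (image of ∂_{k+1}):

  H_0: rank C_0 − rank ∂_1 = 6 − 5 = 1, and the invariant factors of ∂_1 are all 1, so H_0 ≅ Z.
  H_1: rank ker ∂_1 − rank ∂_2 = (15 − 5) − 10 = 0, and ∂_2 has invariant factor 2 > 1, so H_1 ≅ Z/2.
  H_2: rank ker ∂_2 − rank ∂_3 = (10 − 10) − 0 = 0, and there is no ∂_3, so H_2 ≅ 0.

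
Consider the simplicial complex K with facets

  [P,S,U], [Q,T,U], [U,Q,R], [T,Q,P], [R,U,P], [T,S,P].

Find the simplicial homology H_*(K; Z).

K has 6 vertices, 12 edges, 6 triangles.
rank ∂_0 = 0, rank ∂_1 = 5 ⇒ b_0 = 6 − 0 − 5 = 1; all invariant factors of ∂_1 are 1 so no torsion. So H_0 ≅ Z.
rank ∂_1 = 5, rank ∂_2 = 6 ⇒ b_1 = 12 − 5 − 6 = 1; all invariant factors of ∂_2 are 1 so no torsion. So H_1 ≅ Z.
rank ∂_2 = 6, rank ∂_3 = 0 ⇒ b_2 = 6 − 6 − 0 = 0. So H_2 ≅ 0.

H_0 ≅ Z,  H_1 ≅ Z,  H_2 = 0.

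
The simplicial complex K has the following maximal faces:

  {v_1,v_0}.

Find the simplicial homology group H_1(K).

Take the total order v_0 < v_1 on the vertex set. Then K (dimension 1) consists of the simplices:

  0-simplices (2): [v_0], [v_1]
  1-simplices (1): [v_0,v_1]

so the chain groups are C_0 ≅ Z^2, C_1 ≅ Z^1.

The boundary map ∂_1: C_1 → C_0 maps an edge to its endpoints' difference, ∂[p,q] = q − p. For instance
  ∂[v_0,v_1] = [v_1] − [v_0].
The resulting 2×1 matrix has rank 1, and its Smith normal form has invariant factors (1).

From H_k ≅ ker(∂_k) / im(∂_{k+1}) we obtain:

  H_1: rank ker ∂_1 − rank ∂_2 = (1 − 1) − 0 = 0, and there is no ∂_2, so H_1 = 0.

(K is a triangulation of the 1-simplex.)

H_1 ≅ 0.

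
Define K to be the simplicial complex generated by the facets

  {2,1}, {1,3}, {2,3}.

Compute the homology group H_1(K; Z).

Fix the vertex order 1 < 2 < 3 and write every simplex with vertices in increasing order. Then dim K = 1 and the simplices of K are:

  0-simplices (3): [1], [2], [3]
  1-simplices (3): [1,2], [1,3], [2,3]

giving chain groups C_0 ≅ Z^3, C_1 ≅ Z^3.

Boundary ∂_1: C_1 → C_0 sends each edge [p,q] (with p < q) to q − p.
The 3×3 boundary matrix has rank 2 and Smith normal form diag(1,1).

Now H_k = ker ∂_k / im ∂_{k+1}, so:

  H_1: rank ker ∂_1 − rank ∂_2 = (3 − 2) − 0 = 1, and there is no ∂_2, so H_1 ≅ Z.

H_1 ≅ Z.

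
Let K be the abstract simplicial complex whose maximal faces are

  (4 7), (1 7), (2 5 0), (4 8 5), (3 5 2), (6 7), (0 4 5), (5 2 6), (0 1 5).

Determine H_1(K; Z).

H_1 = Z^2.

We work with the vertex ordering 0 < 1 < 2 < 3 < 4 < 5 < 6 < 7 < 8. The simplices of K, each written with vertices in increasing order, are:

  0-simplices (9): [0], [1], [2], [3], [4], [5], [6], [7], [8]
  1-simplices (16): [0,1], [0,2], [0,4], [0,5], [1,5], [1,7], [2,3], [2,5], [2,6], [3,5], [4,5], [4,7], [4,8], [5,6], [5,8], [6,7]
  2-simplices (6): [0,1,5], [0,2,5], [0,4,5], [2,3,5], [2,5,6], [4,5,8]

giving chain groups C_0 ≅ Z^9, C_1 ≅ Z^16, C_2 ≅ Z^6.

Boundary ∂_1: C_1 → C_0 maps an edge to its endpoints' difference, ∂[p,q] = q − p.
This gives a 9×16 integer matrix of rank 8; reducing to Smith normal form yields diagonal entries (1,1,1,1,1,1,1,1).

Boundary ∂_2: C_2 → C_1 acts by ∂[p,q,r] = [q,r] − [p,r] + [p,q]. For instance
  ∂[0,1,5] = [1,5] − [0,5] + [0,1],
  ∂[2,5,6] = [5,6] − [2,6] + [2,5].
As a 16×6 matrix over Z this has rank 6, with invariant factors (1,1,1,1,1,1).

From H_k ≅ ker(∂_k) / im(∂_{k+1}) we obtain:

  H_1: rank ker ∂_1 − rank ∂_2 = (16 − 8) − 6 = 2, and the invariant factors of ∂_2 are all 1, so H_1 = Z^2.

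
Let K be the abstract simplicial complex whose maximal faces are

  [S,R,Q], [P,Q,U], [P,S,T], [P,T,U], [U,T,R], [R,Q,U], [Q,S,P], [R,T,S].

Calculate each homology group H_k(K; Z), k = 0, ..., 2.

We work with the vertex ordering P < Q < R < S < T < U. The simplices of K, each written with vertices in increasing order, are:

  0-simplices (6): P, Q, R, S, T, U
  1-simplices (12): PQ, PS, PT, PU, QR, QS, QU, RS, RT, RU, ST, TU
  2-simplices (8): PQS, PQU, PST, PTU, QRS, QRU, RST, RTU

giving chain groups C_0 ≅ Z^6, C_1 ≅ Z^12, C_2 ≅ Z^8.

∂_1: C_1 → C_0 sends each edge [p,q] (with p < q) to q − p. For instance
  ∂PS = S − P.
This gives a 6×12 integer matrix of rank 5; reducing to Smith normal form yields diagonal entries (1,1,1,1,1).

∂_2: C_2 → C_1 sends each 2-simplex [p,q,r] to [q,r] − [p,r] + [p,q]. For instance
  ∂PQU = QU − PU + PQ,
  ∂PTU = TU − PU + PT.
The 12×8 boundary matrix has rank 7 and Smith normal form diag(1,1,1,1,1,1,1).

Reading off H_k = ker ∂_k / im ∂_{k+1}:

  H_0: rank C_0 − rank ∂_1 = 6 − 5 = 1, and the invariant factors of ∂_1 are all 1, so H_0 = Z.
  H_1: rank ker ∂_1 − rank ∂_2 = (12 − 5) − 7 = 0, and the invariant factors of ∂_2 are all 1, so H_1 = 0.
  H_2: rank ker ∂_2 − rank ∂_3 = (8 − 7) − 0 = 1, and there is no ∂_3, so H_2 = Z.

H_0 = Z,  H_1 = 0,  H_2 = Z.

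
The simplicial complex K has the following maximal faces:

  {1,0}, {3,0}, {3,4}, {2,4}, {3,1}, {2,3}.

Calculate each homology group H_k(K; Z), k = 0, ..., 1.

Order the vertices as 0 < 1 < 2 < 3 < 4. Listing each simplex with vertices in this order, K has dimension 1 with simplices:

  0-simplices (5): [0], [1], [2], [3], [4]
  1-simplices (6): [0,1], [0,3], [1,3], [2,3], [2,4], [3,4]

Hence C_0 ≅ Z^5, C_1 ≅ Z^6.

∂_1: C_1 → C_0 is given by ∂[p,q] = [q] − [p]. For instance
  ∂[0,3] = [3] − [0].
As a 5×6 matrix over Z this has rank 4, with invariant factors (1,1,1,1).

Computing H_k = (kernel of ∂_k) / (image of ∂_{k+1}):

  H_0: rank C_0 − rank ∂_1 = 5 − 4 = 1, and the invariant factors of ∂_1 are all 1, so H_0 ≅ Z.
  H_1: rank ker ∂_1 − rank ∂_2 = (6 − 4) − 0 = 2, and there is no ∂_2, so H_1 ≅ Z^2.

As a check, the Euler characteristic is 5 − 6 = -1, which agrees with 1 − 2 = -1.

H_0 ≅ Z,  H_1 ≅ Z^2.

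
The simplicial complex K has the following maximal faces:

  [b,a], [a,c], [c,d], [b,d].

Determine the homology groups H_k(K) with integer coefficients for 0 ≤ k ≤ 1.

H_0 ≅ Z,  H_1 ≅ Z.

We work with the vertex ordering a < b < c < d. The simplices of K, each written with vertices in increasing order, are:

  0-simplices (4): a, b, c, d
  1-simplices (4): ab, ac, bd, cd

Hence C_0 ≅ Z^4, C_1 ≅ Z^4.

Boundary ∂_1: C_1 → C_0 sends each edge [p,q] (with p < q) to q − p. For instance
  ∂cd = d − c.
This gives a 4×4 integer matrix of rank 3; reducing to Smith normal form yields diagonal entries (1,1,1).

Computing H_k = (kernel of ∂_k) / (image of ∂_{k+1}):

  H_0: rank C_0 − rank ∂_1 = 4 − 3 = 1, and the invariant factors of ∂_1 are all 1, so H_0 = Z.
  H_1: rank ker ∂_1 − rank ∂_2 = (4 − 3) − 0 = 1, and there is no ∂_2, so H_1 = Z.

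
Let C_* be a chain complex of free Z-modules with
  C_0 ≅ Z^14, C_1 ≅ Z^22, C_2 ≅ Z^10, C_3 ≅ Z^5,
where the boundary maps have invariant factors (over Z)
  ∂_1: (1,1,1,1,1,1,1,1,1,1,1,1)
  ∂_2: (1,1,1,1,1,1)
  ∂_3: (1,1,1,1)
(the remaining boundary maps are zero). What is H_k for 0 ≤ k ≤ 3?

H_0 ≅ Z^2,  H_1 ≅ Z^4,  H_2 = 0,  H_3 ≅ Z.

H_0: b_0 = 14 − 0 − 12 = 2; torsion from ∂_1 factors > 1: none. So H_0 ≅ Z^2.
H_1: b_1 = 22 − 12 − 6 = 4; torsion from ∂_2 factors > 1: none. So H_1 ≅ Z^4.
H_2: b_2 = 10 − 6 − 4 = 0; torsion from ∂_3 factors > 1: none. So H_2 ≅ 0.
H_3: b_3 = 5 − 4 − 0 = 1; torsion from ∂_4 factors > 1: none. So H_3 ≅ Z.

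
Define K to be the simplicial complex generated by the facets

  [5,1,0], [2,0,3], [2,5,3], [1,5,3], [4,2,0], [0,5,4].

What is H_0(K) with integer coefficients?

H_0 ≅ Z.

Fix the vertex order 0 < 1 < 2 < 3 < 4 < 5 and write every simplex with vertices in increasing order. Then dim K = 2 and the simplices of K are:

  0-simplices (6): [0], [1], [2], [3], [4], [5]
  1-simplices (12): [0,1], [0,2], [0,3], [0,4], [0,5], [1,3], [1,5], [2,3], [2,4], [2,5], [3,5], [4,5]
  2-simplices (6): [0,1,5], [0,2,3], [0,2,4], [0,4,5], [1,3,5], [2,3,5]

Hence C_0 ≅ Z^6, C_1 ≅ Z^12, C_2 ≅ Z^6.

Boundary ∂_1: C_1 → C_0 sends each edge [p,q] (with p < q) to q − p. For instance
  ∂[0,1] = [1] − [0].
This gives a 6×12 integer matrix of rank 5; reducing to Smith normal form yields diagonal entries (1,1,1,1,1).

The boundary map ∂_2: C_2 → C_1 maps a triangle to the signed sum of its edges. For instance
  ∂[0,1,5] = [1,5] − [0,5] + [0,1],
  ∂[2,3,5] = [3,5] − [2,5] + [2,3].
This gives a 12×6 integer matrix of rank 6; reducing to Smith normal form yields diagonal entries (1,1,1,1,1,1).

Reading off H_k = ker ∂_k / im ∂_{k+1}:

  H_0: rank C_0 − rank ∂_1 = 6 − 5 = 1, and the invariant factors of ∂_1 are all 1, so H_0 = Z.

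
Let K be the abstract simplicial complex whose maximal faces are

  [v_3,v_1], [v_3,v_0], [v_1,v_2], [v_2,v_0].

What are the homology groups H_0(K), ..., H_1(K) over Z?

Fix the vertex order v_0 < v_1 < v_2 < v_3 and write every simplex with vertices in increasing order. Then dim K = 1 and the simplices of K are:

  0-simplices (4): [v_0], [v_1], [v_2], [v_3]
  1-simplices (4): [v_0,v_2], [v_0,v_3], [v_1,v_2], [v_1,v_3]

giving chain groups C_0 ≅ Z^4, C_1 ≅ Z^4.

The boundary map ∂_1: C_1 → C_0 is given by ∂[p,q] = [q] − [p]. For instance
  ∂[v_0,v_2] = [v_2] − [v_0].
This gives a 4×4 integer matrix of rank 3; reducing to Smith normal form yields diagonal entries (1,1,1).

Computing H_k = (kernel of ∂_k) / (image of ∂_{k+1}):

  H_0: rank C_0 − rank ∂_1 = 4 − 3 = 1, and the invariant factors of ∂_1 are all 1, so H_0 = Z.
  H_1: rank ker ∂_1 − rank ∂_2 = (4 − 3) − 0 = 1, and there is no ∂_2, so H_1 = Z.

H_0 ≅ Z,  H_1 ≅ Z.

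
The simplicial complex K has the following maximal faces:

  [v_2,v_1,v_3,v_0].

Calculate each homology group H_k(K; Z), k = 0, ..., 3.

Fix the vertex order v_0 < v_1 < v_2 < v_3 and write every simplex with vertices in increasing order. Then dim K = 3 and the simplices of K are:

  0-simplices (4): [v_0], [v_1], [v_2], [v_3]
  1-simplices (6): [v_0,v_1], [v_0,v_2], [v_0,v_3], [v_1,v_2], [v_1,v_3], [v_2,v_3]
  2-simplices (4): [v_0,v_1,v_2], [v_0,v_1,v_3], [v_0,v_2,v_3], [v_1,v_2,v_3]
  3-simplices (1): [v_0,v_1,v_2,v_3]

Hence C_0 ≅ Z^4, C_1 ≅ Z^6, C_2 ≅ Z^4, C_3 ≅ Z^1.

The boundary map ∂_1: C_1 → C_0 sends each edge [p,q] (with p < q) to q − p.
The resulting 4×6 matrix has rank 3, and its Smith normal form has invariant factors (1,1,1).

The boundary map ∂_2: C_2 → C_1 maps a triangle to the signed sum of its edges. For instance
  ∂[v_0,v_2,v_3] = [v_2,v_3] − [v_0,v_3] + [v_0,v_2],
  ∂[v_1,v_2,v_3] = [v_2,v_3] − [v_1,v_3] + [v_1,v_2].
This gives a 6×4 integer matrix of rank 3; reducing to Smith normal form yields diagonal entries (1,1,1).

∂_3: C_3 → C_2 sends each 3-simplex σ to the alternating sum Σ_i (−1)^i (σ with its i-th vertex removed). For instance
  ∂[v_0,v_1,v_2,v_3] = [v_1,v_2,v_3] − [v_0,v_2,v_3] + [v_0,v_1,v_3] − [v_0,v_1,v_2].
The resulting 4×1 matrix has rank 1, and its Smith normal form has invariant factors (1).

Reading off H_k = ker ∂_k / im ∂_{k+1}:

  H_0: rank C_0 − rank ∂_1 = 4 − 3 = 1, and the invariant factors of ∂_1 are all 1, so H_0 = Z.
  H_1: rank ker ∂_1 − rank ∂_2 = (6 − 3) − 3 = 0, and the invariant factors of ∂_2 are all 1, so H_1 = 0.
  H_2: rank ker ∂_2 − rank ∂_3 = (4 − 3) − 1 = 0, and the invariant factors of ∂_3 are all 1, so H_2 = 0.
  H_3: rank ker ∂_3 − rank ∂_4 = (1 − 1) − 0 = 0, and there is no ∂_4, so H_3 = 0.

As a check, the Euler characteristic is 4 − 6 + 4 − 1 = 1, which agrees with 1 − 0 + 0 − 0 = 1.
(K is a triangulation of the 3-simplex.)

H_0 = Z,  H_1 = 0,  H_2 = 0,  H_3 = 0.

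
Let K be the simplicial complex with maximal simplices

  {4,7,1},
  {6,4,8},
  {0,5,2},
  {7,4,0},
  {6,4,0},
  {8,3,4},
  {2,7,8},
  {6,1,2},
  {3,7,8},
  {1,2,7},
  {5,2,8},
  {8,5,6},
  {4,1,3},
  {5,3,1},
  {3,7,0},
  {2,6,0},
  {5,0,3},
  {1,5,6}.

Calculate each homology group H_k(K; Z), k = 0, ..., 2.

Take the total order 0 < 1 < 2 < 3 < 4 < 5 < 6 < 7 < 8 on the vertex set. Then K (dimension 2) consists of the simplices:

  0-simplices (9): [0], [1], [2], [3], [4], [5], [6], [7], [8]
  1-simplices (27): (27 of them)
  2-simplices (18): [0,2,5], [0,2,6], [0,3,5], [0,3,7], [0,4,6], [0,4,7], [1,2,6], [1,2,7], [1,3,4], [1,3,5], [1,4,7], [1,5,6], [2,5,8], [2,7,8], [3,4,8], [3,7,8], [4,6,8], [5,6,8]

giving chain groups C_0 ≅ Z^9, C_1 ≅ Z^27, C_2 ≅ Z^18.

∂_1: C_1 → C_0 maps an edge to its endpoints' difference, ∂[p,q] = q − p. For instance
  ∂[3,5] = [5] − [3].
The 9×27 boundary matrix has rank 8 and Smith normal form diag(1,1,1,1,1,1,1,1).

∂_2: C_2 → C_1 sends each 2-simplex [p,q,r] to [q,r] − [p,r] + [p,q]. For instance
  ∂[2,7,8] = [7,8] − [2,8] + [2,7],
  ∂[1,2,6] = [2,6] − [1,6] + [1,2].
The resulting 27×18 matrix has rank 18, and its Smith normal form has invariant factors (1,1,1,1,1,1,1,1,1,1,1,1,1,1,1,1,1,2).

Reading off H_k = ker ∂_k / im ∂_{k+1}:

  H_0: rank C_0 − rank ∂_1 = 9 − 8 = 1, and the invariant factors of ∂_1 are all 1, so H_0 ≅ Z.
  H_1: rank ker ∂_1 − rank ∂_2 = (27 − 8) − 18 = 1, and ∂_2 has invariant factor 2 > 1, so H_1 ≅ Z ⊕ Z/2Z.
  H_2: rank ker ∂_2 − rank ∂_3 = (18 − 18) − 0 = 0, and there is no ∂_3, so H_2 ≅ 0.

As a check, the Euler characteristic is 9 − 27 + 18 = 0, which agrees with 1 − 1 + 0 = 0.
(K is a triangulation of the Klein bottle.)

H_0 = Z,  H_1 = Z ⊕ Z/2Z,  H_2 = 0.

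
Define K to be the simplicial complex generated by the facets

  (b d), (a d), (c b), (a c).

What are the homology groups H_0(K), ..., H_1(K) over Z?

H_0 ≅ Z,  H_1 ≅ Z.

Fix the vertex order a < b < c < d and write every simplex with vertices in increasing order. Then dim K = 1 and the simplices of K are:

  0-simplices (4): a, b, c, d
  1-simplices (4): ac, ad, bc, bd

giving chain groups C_0 ≅ Z^4, C_1 ≅ Z^4.

The boundary map ∂_1: C_1 → C_0 sends each edge [p,q] (with p < q) to q − p.
As a 4×4 matrix over Z this has rank 3, with invariant factors (1,1,1).

Now H_k = ker ∂_k / im ∂_{k+1}, so:

  H_0: rank C_0 − rank ∂_1 = 4 − 3 = 1, and the invariant factors of ∂_1 are all 1, so H_0 = Z.
  H_1: rank ker ∂_1 − rank ∂_2 = (4 − 3) − 0 = 1, and there is no ∂_2, so H_1 = Z.

As a check, the Euler characteristic is 4 − 4 = 0, which agrees with 1 − 1 = 0.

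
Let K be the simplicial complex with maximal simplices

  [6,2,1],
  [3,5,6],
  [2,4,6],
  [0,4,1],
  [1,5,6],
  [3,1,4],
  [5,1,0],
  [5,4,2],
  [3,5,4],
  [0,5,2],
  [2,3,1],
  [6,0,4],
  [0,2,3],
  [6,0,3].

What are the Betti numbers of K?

Fix the vertex order 0 < 1 < 2 < 3 < 4 < 5 < 6 and write every simplex with vertices in increasing order. Then dim K = 2 and the simplices of K are:

  0-simplices (7): [0], [1], [2], [3], [4], [5], [6]
  1-simplices (21): [0,1], [0,2], [0,3], [0,4], [0,5], [0,6], [1,2], [1,3], [1,4], [1,5], [1,6], [2,3], [2,4], [2,5], [2,6], [3,4], [3,5], [3,6], [4,5], [4,6], [5,6]
  2-simplices (14): [0,1,4], [0,1,5], [0,2,3], [0,2,5], [0,3,6], [0,4,6], [1,2,3], [1,2,6], [1,3,4], [1,5,6], [2,4,5], [2,4,6], [3,4,5], [3,5,6]

giving chain groups C_0 ≅ Z^7, C_1 ≅ Z^21, C_2 ≅ Z^14.

The boundary map ∂_1: C_1 → C_0 sends each edge [p,q] (with p < q) to q − p.
This gives a 7×21 integer matrix of rank 6; reducing to Smith normal form yields diagonal entries (1,1,1,1,1,1).

Boundary ∂_2: C_2 → C_1 acts by ∂[p,q,r] = [q,r] − [p,r] + [p,q]. For instance
  ∂[0,2,5] = [2,5] − [0,5] + [0,2],
  ∂[0,3,6] = [3,6] − [0,6] + [0,3].
This gives a 21×14 integer matrix of rank 13; reducing to Smith normal form yields diagonal entries (1,1,1,1,1,1,1,1,1,1,1,1,1).

Reading off H_k = ker ∂_k / im ∂_{k+1}:

  H_0: rank C_0 − rank ∂_1 = 7 − 6 = 1, and the invariant factors of ∂_1 are all 1, so H_0 ≅ Z.
  H_1: rank ker ∂_1 − rank ∂_2 = (21 − 6) − 13 = 2, and the invariant factors of ∂_2 are all 1, so H_1 ≅ Z^2.
  H_2: rank ker ∂_2 − rank ∂_3 = (14 − 13) − 0 = 1, and there is no ∂_3, so H_2 ≅ Z.

Hence the Betti numbers are b_0 = 1, b_1 = 2, b_2 = 1.

b_0 = 1, b_1 = 2, b_2 = 1.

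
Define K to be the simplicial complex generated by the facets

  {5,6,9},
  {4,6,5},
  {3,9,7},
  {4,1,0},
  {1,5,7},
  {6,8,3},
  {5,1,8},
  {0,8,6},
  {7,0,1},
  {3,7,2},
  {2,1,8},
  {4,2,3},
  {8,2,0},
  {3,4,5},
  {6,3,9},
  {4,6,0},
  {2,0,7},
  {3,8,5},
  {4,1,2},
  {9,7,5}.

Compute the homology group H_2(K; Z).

Take the total order 0 < 1 < 2 < 3 < 4 < 5 < 6 < 7 < 8 < 9 on the vertex set. Then K (dimension 2) consists of the simplices:

  0-simplices (10): [0], [1], [2], [3], [4], [5], [6], [7], [8], [9]
  1-simplices (30): (30 of them)
  2-simplices (20): (20 of them)

Hence C_0 ≅ Z^10, C_1 ≅ Z^30, C_2 ≅ Z^20.

Boundary ∂_1: C_1 → C_0 maps an edge to its endpoints' difference, ∂[p,q] = q − p. For instance
  ∂[5,7] = [7] − [5].
As a 10×30 matrix over Z this has rank 9, with invariant factors (1,1,1,1,1,1,1,1,1).

∂_2: C_2 → C_1 sends each 2-simplex [p,q,r] to [q,r] − [p,r] + [p,q]. For instance
  ∂[5,7,9] = [7,9] − [5,9] + [5,7],
  ∂[1,5,8] = [5,8] − [1,8] + [1,5].
The resulting 30×20 matrix has rank 20, and its Smith normal form has invariant factors (1,1,1,1,1,1,1,1,1,1,1,1,1,1,1,1,1,1,1,2).

Computing H_k = (kernel of ∂_k) / (image of ∂_{k+1}):

  H_2: rank ker ∂_2 − rank ∂_3 = (20 − 20) − 0 = 0, and there is no ∂_3, so H_2 = 0.

H_2 ≅ 0.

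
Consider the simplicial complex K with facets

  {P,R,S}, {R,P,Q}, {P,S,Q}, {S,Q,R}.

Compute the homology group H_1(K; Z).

H_1 ≅ 0.

We work with the vertex ordering P < Q < R < S. The simplices of K, each written with vertices in increasing order, are:

  0-simplices (4): P, Q, R, S
  1-simplices (6): PQ, PR, PS, QR, QS, RS
  2-simplices (4): PQR, PQS, PRS, QRS

so the chain groups are C_0 ≅ Z^4, C_1 ≅ Z^6, C_2 ≅ Z^4.

The boundary map ∂_1: C_1 → C_0 sends each edge [p,q] (with p < q) to q − p.
As a 4×6 matrix over Z this has rank 3, with invariant factors (1,1,1).

Boundary ∂_2: C_2 → C_1 acts by ∂[p,q,r] = [q,r] − [p,r] + [p,q]. For instance
  ∂QRS = RS − QS + QR,
  ∂PQR = QR − PR + PQ.
This gives a 6×4 integer matrix of rank 3; reducing to Smith normal form yields diagonal entries (1,1,1).

Computing H_k = (kernel of ∂_k) / (image of ∂_{k+1}):

  H_1: rank ker ∂_1 − rank ∂_2 = (6 − 3) − 3 = 0, and the invariant factors of ∂_2 are all 1, so H_1 ≅ 0.

(K is a triangulation of the 2-sphere S^2.)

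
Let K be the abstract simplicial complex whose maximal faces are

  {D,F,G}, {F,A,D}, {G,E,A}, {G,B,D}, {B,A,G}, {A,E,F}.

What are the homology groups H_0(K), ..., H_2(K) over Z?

H_0 ≅ Z,  H_1 ≅ Z,  H_2 = 0.

Order the vertices as A < B < D < E < F < G. Listing each simplex with vertices in this order, K has dimension 2 with simplices:

  0-simplices (6): A, B, D, E, F, G
  1-simplices (12): AB, AD, AE, AF, AG, BD, BG, DF, DG, EF, EG, FG
  2-simplices (6): ABG, ADF, AEF, AEG, BDG, DFG

so the chain groups are C_0 ≅ Z^6, C_1 ≅ Z^12, C_2 ≅ Z^6.

Boundary ∂_1: C_1 → C_0 sends each edge [p,q] (with p < q) to q − p.
As a 6×12 matrix over Z this has rank 5, with invariant factors (1,1,1,1,1).

The boundary map ∂_2: C_2 → C_1 maps a triangle to the signed sum of its edges. For instance
  ∂ABG = BG − AG + AB,
  ∂DFG = FG − DG + DF.
This gives a 12×6 integer matrix of rank 6; reducing to Smith normal form yields diagonal entries (1,1,1,1,1,1).

Reading off H_k = ker ∂_k / im ∂_{k+1}:

  H_0: rank C_0 − rank ∂_1 = 6 − 5 = 1, and the invariant factors of ∂_1 are all 1, so H_0 = Z.
  H_1: rank ker ∂_1 − rank ∂_2 = (12 − 5) − 6 = 1, and the invariant factors of ∂_2 are all 1, so H_1 = Z.
  H_2: rank ker ∂_2 − rank ∂_3 = (6 − 6) − 0 = 0, and there is no ∂_3, so H_2 = 0.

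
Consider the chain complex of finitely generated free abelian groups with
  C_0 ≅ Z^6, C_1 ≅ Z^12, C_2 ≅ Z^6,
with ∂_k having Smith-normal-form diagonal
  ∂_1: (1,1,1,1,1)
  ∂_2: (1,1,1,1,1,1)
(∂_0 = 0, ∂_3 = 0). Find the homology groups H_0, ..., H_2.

H_0 = Z,  H_1 = Z,  H_2 = 0.

H_0: b_0 = 6 − 0 − 5 = 1; torsion from ∂_1 factors > 1: none. So H_0 = Z.
H_1: b_1 = 12 − 5 − 6 = 1; torsion from ∂_2 factors > 1: none. So H_1 = Z.
H_2: b_2 = 6 − 6 − 0 = 0; torsion from ∂_3 factors > 1: none. So H_2 = 0.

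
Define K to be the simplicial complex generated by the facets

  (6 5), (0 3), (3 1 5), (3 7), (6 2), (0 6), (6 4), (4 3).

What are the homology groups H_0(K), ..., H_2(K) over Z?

H_0 = Z,  H_1 = Z^2,  H_2 = 0.

Fix the vertex order 0 < 1 < 2 < 3 < 4 < 5 < 6 < 7 and write every simplex with vertices in increasing order. Then dim K = 2 and the simplices of K are:

  0-simplices (8): [0], [1], [2], [3], [4], [5], [6], [7]
  1-simplices (10): [0,3], [0,6], [1,3], [1,5], [2,6], [3,4], [3,5], [3,7], [4,6], [5,6]
  2-simplices (1): [1,3,5]

giving chain groups C_0 ≅ Z^8, C_1 ≅ Z^10, C_2 ≅ Z^1.

∂_1: C_1 → C_0 sends each edge [p,q] (with p < q) to q − p. For instance
  ∂[4,6] = [6] − [4].
As a 8×10 matrix over Z this has rank 7, with invariant factors (1,1,1,1,1,1,1).

The boundary map ∂_2: C_2 → C_1 maps a triangle to the signed sum of its edges. For instance
  ∂[1,3,5] = [3,5] − [1,5] + [1,3].
The resulting 10×1 matrix has rank 1, and its Smith normal form has invariant factors (1).

Reading off H_k = ker ∂_k / im ∂_{k+1}:

  H_0: rank C_0 − rank ∂_1 = 8 − 7 = 1, and the invariant factors of ∂_1 are all 1, so H_0 ≅ Z.
  H_1: rank ker ∂_1 − rank ∂_2 = (10 − 7) − 1 = 2, and the invariant factors of ∂_2 are all 1, so H_1 ≅ Z^2.
  H_2: rank ker ∂_2 − rank ∂_3 = (1 − 1) − 0 = 0, and there is no ∂_3, so H_2 ≅ 0.

As a check, the Euler characteristic is 8 − 10 + 1 = -1, which agrees with 1 − 2 + 0 = -1.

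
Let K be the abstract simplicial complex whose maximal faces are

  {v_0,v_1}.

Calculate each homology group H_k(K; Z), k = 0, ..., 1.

Take the total order v_0 < v_1 on the vertex set. Then K (dimension 1) consists of the simplices:

  0-simplices (2): [v_0], [v_1]
  1-simplices (1): [v_0,v_1]

giving chain groups C_0 ≅ Z^2, C_1 ≅ Z^1.

The boundary map ∂_1: C_1 → C_0 sends each edge [p,q] (with p < q) to q − p. For instance
  ∂[v_0,v_1] = [v_1] − [v_0].
The 2×1 boundary matrix has rank 1 and Smith normal form diag(1).

Computing H_k = (kernel of ∂_k) / (image of ∂_{k+1}):

  H_0: rank C_0 − rank ∂_1 = 2 − 1 = 1, and the invariant factors of ∂_1 are all 1, so H_0 = Z.
  H_1: rank ker ∂_1 − rank ∂_2 = (1 − 1) − 0 = 0, and there is no ∂_2, so H_1 = 0.

(K is a triangulation of the 1-simplex.)

H_0 = Z,  H_1 = 0.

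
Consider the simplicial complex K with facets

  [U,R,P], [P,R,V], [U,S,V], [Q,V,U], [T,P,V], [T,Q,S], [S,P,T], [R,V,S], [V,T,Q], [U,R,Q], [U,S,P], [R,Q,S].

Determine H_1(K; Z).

H_1 ≅ Z/2.

Fix the vertex order P < Q < R < S < T < U < V and write every simplex with vertices in increasing order. Then dim K = 2 and the simplices of K are:

  0-simplices (7): P, Q, R, S, T, U, V
  1-simplices (18): PR, PS, PT, PU, PV, QR, QS, QT, QU, QV, RS, RU, RV, ST, SU, SV, TV, UV
  2-simplices (12): PRU, PRV, PST, PSU, PTV, QRS, QRU, QST, QTV, QUV, RSV, SUV

so the chain groups are C_0 ≅ Z^7, C_1 ≅ Z^18, C_2 ≅ Z^12.

∂_1: C_1 → C_0 is given by ∂[p,q] = [q] − [p]. For instance
  ∂QS = S − Q.
As a 7×18 matrix over Z this has rank 6, with invariant factors (1,1,1,1,1,1).

∂_2: C_2 → C_1 acts by ∂[p,q,r] = [q,r] − [p,r] + [p,q]. For instance
  ∂QTV = TV − QV + QT,
  ∂PRU = RU − PU + PR.
This gives a 18×12 integer matrix of rank 12; reducing to Smith normal form yields diagonal entries (1,1,1,1,1,1,1,1,1,1,1,2).

Reading off H_k = ker ∂_k / im ∂_{k+1}:

  H_1: rank ker ∂_1 − rank ∂_2 = (18 − 6) − 12 = 0, and ∂_2 has invariant factor 2 > 1, so H_1 = Z/2.

(K is a triangulation of the real projective plane RP^2.)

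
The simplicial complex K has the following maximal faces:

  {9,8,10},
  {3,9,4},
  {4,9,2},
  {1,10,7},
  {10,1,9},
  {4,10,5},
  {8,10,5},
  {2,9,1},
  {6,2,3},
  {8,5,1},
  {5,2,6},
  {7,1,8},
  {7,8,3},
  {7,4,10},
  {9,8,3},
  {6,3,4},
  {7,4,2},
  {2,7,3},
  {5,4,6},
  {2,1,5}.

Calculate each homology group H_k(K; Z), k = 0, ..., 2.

H_0 = Z,  H_1 = Z ⊕ Z/2,  H_2 = 0.

Take the total order 1 < 2 < 3 < 4 < 5 < 6 < 7 < 8 < 9 < 10 on the vertex set. Then K (dimension 2) consists of the simplices:

  0-simplices (10): [1], [2], [3], [4], [5], [6], [7], [8], [9], [10]
  1-simplices (30): (30 of them)
  2-simplices (20): (20 of them)

so the chain groups are C_0 ≅ Z^10, C_1 ≅ Z^30, C_2 ≅ Z^20.

∂_1: C_1 → C_0 sends each edge [p,q] (with p < q) to q − p.
As a 10×30 matrix over Z this has rank 9, with invariant factors (1,1,1,1,1,1,1,1,1).

Boundary ∂_2: C_2 → C_1 acts by ∂[p,q,r] = [q,r] − [p,r] + [p,q]. For instance
  ∂[1,7,10] = [7,10] − [1,10] + [1,7],
  ∂[3,7,8] = [7,8] − [3,8] + [3,7].
The resulting 30×20 matrix has rank 20, and its Smith normal form has invariant factors (1,1,1,1,1,1,1,1,1,1,1,1,1,1,1,1,1,1,1,2).

From H_k ≅ ker(∂_k) / im(∂_{k+1}) we obtain:

  H_0: rank C_0 − rank ∂_1 = 10 − 9 = 1, and the invariant factors of ∂_1 are all 1, so H_0 = Z.
  H_1: rank ker ∂_1 − rank ∂_2 = (30 − 9) − 20 = 1, and ∂_2 has invariant factor 2 > 1, so H_1 = Z ⊕ Z/2.
  H_2: rank ker ∂_2 − rank ∂_3 = (20 − 20) − 0 = 0, and there is no ∂_3, so H_2 = 0.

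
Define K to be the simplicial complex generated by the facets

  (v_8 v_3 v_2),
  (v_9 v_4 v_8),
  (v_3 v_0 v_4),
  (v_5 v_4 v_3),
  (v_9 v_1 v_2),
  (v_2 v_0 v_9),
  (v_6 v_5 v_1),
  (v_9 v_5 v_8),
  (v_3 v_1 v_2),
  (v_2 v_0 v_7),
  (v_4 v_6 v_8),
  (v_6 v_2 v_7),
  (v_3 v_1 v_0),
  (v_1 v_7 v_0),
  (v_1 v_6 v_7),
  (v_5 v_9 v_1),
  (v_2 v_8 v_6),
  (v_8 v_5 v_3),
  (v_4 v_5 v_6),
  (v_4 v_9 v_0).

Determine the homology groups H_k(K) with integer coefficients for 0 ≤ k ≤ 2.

H_0 = Z,  H_1 = Z ⊕ Z/2,  H_2 = 0.

K has 10 vertices, 30 edges, 20 triangles.
rank ∂_0 = 0, rank ∂_1 = 9 ⇒ b_0 = 10 − 0 − 9 = 1; all invariant factors of ∂_1 are 1 so no torsion. So H_0 = Z.
rank ∂_1 = 9, rank ∂_2 = 20 ⇒ b_1 = 30 − 9 − 20 = 1; ∂_2 has invariant factor(s) [2] giving torsion. So H_1 = Z ⊕ Z/2.
rank ∂_2 = 20, rank ∂_3 = 0 ⇒ b_2 = 20 − 20 − 0 = 0. So H_2 = 0.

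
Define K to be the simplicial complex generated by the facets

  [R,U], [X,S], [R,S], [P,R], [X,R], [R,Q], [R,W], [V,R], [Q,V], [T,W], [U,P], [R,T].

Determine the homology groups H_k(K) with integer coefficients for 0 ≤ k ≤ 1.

We work with the vertex ordering P < Q < R < S < T < U < V < W < X. The simplices of K, each written with vertices in increasing order, are:

  0-simplices (9): P, Q, R, S, T, U, V, W, X
  1-simplices (12): PR, PU, QR, QV, RS, RT, RU, RV, RW, RX, SX, TW

giving chain groups C_0 ≅ Z^9, C_1 ≅ Z^12.

Boundary ∂_1: C_1 → C_0 sends each edge [p,q] (with p < q) to q − p.
The resulting 9×12 matrix has rank 8, and its Smith normal form has invariant factors (1,1,1,1,1,1,1,1).

Now H_k = ker ∂_k / im ∂_{k+1}, so:

  H_0: rank C_0 − rank ∂_1 = 9 − 8 = 1, and the invariant factors of ∂_1 are all 1, so H_0 ≅ Z.
  H_1: rank ker ∂_1 − rank ∂_2 = (12 − 8) − 0 = 4, and there is no ∂_2, so H_1 ≅ Z^4.

As a check, the Euler characteristic is 9 − 12 = -3, which agrees with 1 − 4 = -3.

H_0 ≅ Z,  H_1 ≅ Z^4.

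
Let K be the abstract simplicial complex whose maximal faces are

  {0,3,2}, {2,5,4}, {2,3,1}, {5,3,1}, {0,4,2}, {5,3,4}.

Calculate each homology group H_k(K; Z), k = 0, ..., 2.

H_0 = Z,  H_1 = Z,  H_2 = 0.

K has 6 vertices, 12 edges, 6 triangles.
rank ∂_0 = 0, rank ∂_1 = 5 ⇒ b_0 = 6 − 0 − 5 = 1; all invariant factors of ∂_1 are 1 so no torsion. So H_0 ≅ Z.
rank ∂_1 = 5, rank ∂_2 = 6 ⇒ b_1 = 12 − 5 − 6 = 1; all invariant factors of ∂_2 are 1 so no torsion. So H_1 ≅ Z.
rank ∂_2 = 6, rank ∂_3 = 0 ⇒ b_2 = 6 − 6 − 0 = 0. So H_2 ≅ 0.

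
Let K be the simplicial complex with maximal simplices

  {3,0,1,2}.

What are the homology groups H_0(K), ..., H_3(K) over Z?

H_0 ≅ Z,  H_1 = 0,  H_2 = 0,  H_3 = 0.

We work with the vertex ordering 0 < 1 < 2 < 3. The simplices of K, each written with vertices in increasing order, are:

  0-simplices (4): [0], [1], [2], [3]
  1-simplices (6): [0,1], [0,2], [0,3], [1,2], [1,3], [2,3]
  2-simplices (4): [0,1,2], [0,1,3], [0,2,3], [1,2,3]
  3-simplices (1): [0,1,2,3]

so the chain groups are C_0 ≅ Z^4, C_1 ≅ Z^6, C_2 ≅ Z^4, C_3 ≅ Z^1.

∂_1: C_1 → C_0 is given by ∂[p,q] = [q] − [p].
This gives a 4×6 integer matrix of rank 3; reducing to Smith normal form yields diagonal entries (1,1,1).

Boundary ∂_2: C_2 → C_1 maps a triangle to the signed sum of its edges. For instance
  ∂[0,2,3] = [2,3] − [0,3] + [0,2],
  ∂[0,1,2] = [1,2] − [0,2] + [0,1].
This gives a 6×4 integer matrix of rank 3; reducing to Smith normal form yields diagonal entries (1,1,1).

Boundary ∂_3: C_3 → C_2 sends each 3-simplex σ to the alternating sum Σ_i (−1)^i (σ with its i-th vertex removed). For instance
  ∂[0,1,2,3] = [1,2,3] − [0,2,3] + [0,1,3] − [0,1,2].
The 4×1 boundary matrix has rank 1 and Smith normal form diag(1).

Reading off H_k = ker ∂_k / im ∂_{k+1}:

  H_0: rank C_0 − rank ∂_1 = 4 − 3 = 1, and the invariant factors of ∂_1 are all 1, so H_0 = Z.
  H_1: rank ker ∂_1 − rank ∂_2 = (6 − 3) − 3 = 0, and the invariant factors of ∂_2 are all 1, so H_1 = 0.
  H_2: rank ker ∂_2 − rank ∂_3 = (4 − 3) − 1 = 0, and the invariant factors of ∂_3 are all 1, so H_2 = 0.
  H_3: rank ker ∂_3 − rank ∂_4 = (1 − 1) − 0 = 0, and there is no ∂_4, so H_3 = 0.

As a check, the Euler characteristic is 4 − 6 + 4 − 1 = 1, which agrees with 1 − 0 + 0 − 0 = 1.
(K is a triangulation of the 3-simplex.)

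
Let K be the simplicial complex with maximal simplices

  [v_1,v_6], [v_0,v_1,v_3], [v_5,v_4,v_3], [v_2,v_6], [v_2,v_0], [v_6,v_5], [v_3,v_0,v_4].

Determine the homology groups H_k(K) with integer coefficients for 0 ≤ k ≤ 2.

H_0 ≅ Z,  H_1 ≅ Z^2,  H_2 = 0.

We work with the vertex ordering v_0 < v_1 < v_2 < v_3 < v_4 < v_5 < v_6. The simplices of K, each written with vertices in increasing order, are:

  0-simplices (7): [v_0], [v_1], [v_2], [v_3], [v_4], [v_5], [v_6]
  1-simplices (11): [v_0,v_1], [v_0,v_2], [v_0,v_3], [v_0,v_4], [v_1,v_3], [v_1,v_6], [v_2,v_6], [v_3,v_4], [v_3,v_5], [v_4,v_5], [v_5,v_6]
  2-simplices (3): [v_0,v_1,v_3], [v_0,v_3,v_4], [v_3,v_4,v_5]

giving chain groups C_0 ≅ Z^7, C_1 ≅ Z^11, C_2 ≅ Z^3.

Boundary ∂_1: C_1 → C_0 maps an edge to its endpoints' difference, ∂[p,q] = q − p. For instance
  ∂[v_2,v_6] = [v_6] − [v_2].
The 7×11 boundary matrix has rank 6 and Smith normal form diag(1,1,1,1,1,1).

Boundary ∂_2: C_2 → C_1 sends each 2-simplex [p,q,r] to [q,r] − [p,r] + [p,q]. For instance
  ∂[v_0,v_3,v_4] = [v_3,v_4] − [v_0,v_4] + [v_0,v_3],
  ∂[v_3,v_4,v_5] = [v_4,v_5] − [v_3,v_5] + [v_3,v_4].
As a 11×3 matrix over Z this has rank 3, with invariant factors (1,1,1).

From H_k ≅ ker(∂_k) / im(∂_{k+1}) we obtain:

  H_0: rank C_0 − rank ∂_1 = 7 − 6 = 1, and the invariant factors of ∂_1 are all 1, so H_0 ≅ Z.
  H_1: rank ker ∂_1 − rank ∂_2 = (11 − 6) − 3 = 2, and the invariant factors of ∂_2 are all 1, so H_1 ≅ Z^2.
  H_2: rank ker ∂_2 − rank ∂_3 = (3 − 3) − 0 = 0, and there is no ∂_3, so H_2 ≅ 0.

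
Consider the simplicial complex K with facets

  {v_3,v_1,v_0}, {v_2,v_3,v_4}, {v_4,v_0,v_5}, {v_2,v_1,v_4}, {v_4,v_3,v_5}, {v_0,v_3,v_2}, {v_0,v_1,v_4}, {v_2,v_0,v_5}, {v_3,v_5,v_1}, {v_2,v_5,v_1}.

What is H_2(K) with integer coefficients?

H_2 = 0.

Take the total order v_0 < v_1 < v_2 < v_3 < v_4 < v_5 on the vertex set. Then K (dimension 2) consists of the simplices:

  0-simplices (6): [v_0], [v_1], [v_2], [v_3], [v_4], [v_5]
  1-simplices (15): (15 of them)
  2-simplices (10): [v_0,v_1,v_3], [v_0,v_1,v_4], [v_0,v_2,v_3], [v_0,v_2,v_5], [v_0,v_4,v_5], [v_1,v_2,v_4], [v_1,v_2,v_5], [v_1,v_3,v_5], [v_2,v_3,v_4], [v_3,v_4,v_5]

giving chain groups C_0 ≅ Z^6, C_1 ≅ Z^15, C_2 ≅ Z^10.

Boundary ∂_1: C_1 → C_0 maps an edge to its endpoints' difference, ∂[p,q] = q − p.
As a 6×15 matrix over Z this has rank 5, with invariant factors (1,1,1,1,1).

The boundary map ∂_2: C_2 → C_1 maps a triangle to the signed sum of its edges. For instance
  ∂[v_1,v_3,v_5] = [v_3,v_5] − [v_1,v_5] + [v_1,v_3],
  ∂[v_3,v_4,v_5] = [v_4,v_5] − [v_3,v_5] + [v_3,v_4].
The resulting 15×10 matrix has rank 10, and its Smith normal form has invariant factors (1,1,1,1,1,1,1,1,1,2).

From H_k ≅ ker(∂_k) / im(∂_{k+1}) we obtain:

  H_2: rank ker ∂_2 − rank ∂_3 = (10 − 10) − 0 = 0, and there is no ∂_3, so H_2 ≅ 0.

(K is a triangulation of the real projective plane RP^2.)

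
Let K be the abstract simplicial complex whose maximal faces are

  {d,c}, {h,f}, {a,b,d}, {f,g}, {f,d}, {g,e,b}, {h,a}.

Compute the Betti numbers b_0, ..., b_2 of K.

Fix the vertex order a < b < c < d < e < f < g < h and write every simplex with vertices in increasing order. Then dim K = 2 and the simplices of K are:

  0-simplices (8): a, b, c, d, e, f, g, h
  1-simplices (11): ab, ad, ah, bd, be, bg, cd, df, eg, fg, fh
  2-simplices (2): abd, beg

so the chain groups are C_0 ≅ Z^8, C_1 ≅ Z^11, C_2 ≅ Z^2.

∂_1: C_1 → C_0 maps an edge to its endpoints' difference, ∂[p,q] = q − p.
This gives a 8×11 integer matrix of rank 7; reducing to Smith normal form yields diagonal entries (1,1,1,1,1,1,1).

∂_2: C_2 → C_1 sends each 2-simplex [p,q,r] to [q,r] − [p,r] + [p,q]. For instance
  ∂beg = eg − bg + be,
  ∂abd = bd − ad + ab.
As a 11×2 matrix over Z this has rank 2, with invariant factors (1,1).

Reading off H_k = ker ∂_k / im ∂_{k+1}:

  H_0: rank C_0 − rank ∂_1 = 8 − 7 = 1, and the invariant factors of ∂_1 are all 1, so H_0 = Z.
  H_1: rank ker ∂_1 − rank ∂_2 = (11 − 7) − 2 = 2, and the invariant factors of ∂_2 are all 1, so H_1 = Z^2.
  H_2: rank ker ∂_2 − rank ∂_3 = (2 − 2) − 0 = 0, and there is no ∂_3, so H_2 = 0.

Hence the Betti numbers are b_0 = 1, b_1 = 2, b_2 = 0.

b_0 = 1, b_1 = 2, b_2 = 0.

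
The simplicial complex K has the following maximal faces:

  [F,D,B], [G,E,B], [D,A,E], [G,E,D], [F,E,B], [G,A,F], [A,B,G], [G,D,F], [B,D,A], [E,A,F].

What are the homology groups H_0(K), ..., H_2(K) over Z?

K has 6 vertices, 15 edges, 10 triangles.
rank ∂_0 = 0, rank ∂_1 = 5 ⇒ b_0 = 6 − 0 − 5 = 1; all invariant factors of ∂_1 are 1 so no torsion. So H_0 ≅ Z.
rank ∂_1 = 5, rank ∂_2 = 10 ⇒ b_1 = 15 − 5 − 10 = 0; ∂_2 has invariant factor(s) [2] giving torsion. So H_1 ≅ Z/2.
rank ∂_2 = 10, rank ∂_3 = 0 ⇒ b_2 = 10 − 10 − 0 = 0. So H_2 ≅ 0.

H_0 = Z,  H_1 = Z/2,  H_2 = 0.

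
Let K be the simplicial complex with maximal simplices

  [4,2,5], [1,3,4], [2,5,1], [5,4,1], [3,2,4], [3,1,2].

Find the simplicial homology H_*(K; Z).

Fix the vertex order 1 < 2 < 3 < 4 < 5 and write every simplex with vertices in increasing order. Then dim K = 2 and the simplices of K are:

  0-simplices (5): [1], [2], [3], [4], [5]
  1-simplices (9): [1,2], [1,3], [1,4], [1,5], [2,3], [2,4], [2,5], [3,4], [4,5]
  2-simplices (6): [1,2,3], [1,2,5], [1,3,4], [1,4,5], [2,3,4], [2,4,5]

giving chain groups C_0 ≅ Z^5, C_1 ≅ Z^9, C_2 ≅ Z^6.

∂_1: C_1 → C_0 is given by ∂[p,q] = [q] − [p]. For instance
  ∂[1,4] = [4] − [1].
As a 5×9 matrix over Z this has rank 4, with invariant factors (1,1,1,1).

Boundary ∂_2: C_2 → C_1 maps a triangle to the signed sum of its edges. For instance
  ∂[2,4,5] = [4,5] − [2,5] + [2,4],
  ∂[1,4,5] = [4,5] − [1,5] + [1,4].
The 9×6 boundary matrix has rank 5 and Smith normal form diag(1,1,1,1,1).

Computing H_k = (kernel of ∂_k) / (image of ∂_{k+1}):

  H_0: rank C_0 − rank ∂_1 = 5 − 4 = 1, and the invariant factors of ∂_1 are all 1, so H_0 = Z.
  H_1: rank ker ∂_1 − rank ∂_2 = (9 − 4) − 5 = 0, and the invariant factors of ∂_2 are all 1, so H_1 = 0.
  H_2: rank ker ∂_2 − rank ∂_3 = (6 − 5) − 0 = 1, and there is no ∂_3, so H_2 = Z.

As a check, the Euler characteristic is 5 − 9 + 6 = 2, which agrees with 1 − 0 + 1 = 2.

H_0 = Z,  H_1 = 0,  H_2 = Z.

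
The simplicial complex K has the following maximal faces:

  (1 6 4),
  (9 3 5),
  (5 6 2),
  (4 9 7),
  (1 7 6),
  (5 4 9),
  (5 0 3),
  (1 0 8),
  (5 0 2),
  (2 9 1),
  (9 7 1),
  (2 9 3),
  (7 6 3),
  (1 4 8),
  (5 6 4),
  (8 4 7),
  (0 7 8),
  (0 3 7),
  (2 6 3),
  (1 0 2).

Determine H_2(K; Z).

Order the vertices as 0 < 1 < 2 < 3 < 4 < 5 < 6 < 7 < 8 < 9. Listing each simplex with vertices in this order, K has dimension 2 with simplices:

  0-simplices (10): [0], [1], [2], [3], [4], [5], [6], [7], [8], [9]
  1-simplices (30): (30 of them)
  2-simplices (20): (20 of them)

so the chain groups are C_0 ≅ Z^10, C_1 ≅ Z^30, C_2 ≅ Z^20.

The boundary map ∂_1: C_1 → C_0 maps an edge to its endpoints' difference, ∂[p,q] = q − p.
As a 10×30 matrix over Z this has rank 9, with invariant factors (1,1,1,1,1,1,1,1,1).

∂_2: C_2 → C_1 sends each 2-simplex [p,q,r] to [q,r] − [p,r] + [p,q]. For instance
  ∂[1,2,9] = [2,9] − [1,9] + [1,2],
  ∂[0,1,2] = [1,2] − [0,2] + [0,1].
The resulting 30×20 matrix has rank 20, and its Smith normal form has invariant factors (1,1,1,1,1,1,1,1,1,1,1,1,1,1,1,1,1,1,1,2).

Reading off H_k = ker ∂_k / im ∂_{k+1}:

  H_2: rank ker ∂_2 − rank ∂_3 = (20 − 20) − 0 = 0, and there is no ∂_3, so H_2 ≅ 0.

(K is a triangulation of the Klein bottle.)

H_2 ≅ 0.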